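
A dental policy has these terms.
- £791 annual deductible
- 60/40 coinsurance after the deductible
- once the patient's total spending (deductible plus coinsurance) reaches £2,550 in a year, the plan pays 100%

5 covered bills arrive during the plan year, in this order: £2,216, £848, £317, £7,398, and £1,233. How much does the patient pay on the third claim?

Claim 1 (£2,216): £791 finishes the deductible; £1,425 goes to coinsurance; patient's 40% is £570. Cost to patient: £1,361. OOP to date £1,361.
Claim 2 (£848): deductible met; 40% of £848 = £339.20. Cost to patient: £339.20. OOP to date £1,700.20.
Claim 3 (£317): deductible met; 40% of £317 = £126.80. Cost to patient: £126.80. OOP to date £1,827.

£126.80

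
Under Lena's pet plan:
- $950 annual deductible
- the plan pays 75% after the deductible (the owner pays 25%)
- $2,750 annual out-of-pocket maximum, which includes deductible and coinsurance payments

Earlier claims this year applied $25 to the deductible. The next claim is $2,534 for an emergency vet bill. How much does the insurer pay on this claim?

$1,206.75

$25 of the $950 deductible is already met, leaving $925.
After the $925 deductible portion, $2,534 − $925 = $1,609 is subject to coinsurance.
Coinsurance: $1,609 × 25% = $402.25.
Owner responsibility before any cap: $925 + $402.25 = $1,327.25.
Cumulative spending $25 + $1,327.25 = $1,352.25 stays under the $2,750 maximum.
Insurer pays the balance: $2,534 − $1,327.25 = $1,206.75.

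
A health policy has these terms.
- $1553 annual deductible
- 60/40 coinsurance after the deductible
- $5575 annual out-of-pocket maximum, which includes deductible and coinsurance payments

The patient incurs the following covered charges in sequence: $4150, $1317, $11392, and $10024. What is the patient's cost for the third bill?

Claim 1 ($4150): $1553 finishes the deductible; $2597 goes to coinsurance; 40% of $2597 = $1038.80. Patient pays $2591.80; OOP now $2591.80.
Claim 2 ($1317): 40% coinsurance on $1317 = $526.80. Cost to patient: $526.80. OOP to date $3118.60.
Claim 3 ($11392): deductible already satisfied, so patient's share is 40% × $11392 = $4556.80. Adding that to $3118.60 gives $7675.40, past the $5575 cap; patient pays only $5575 − $3118.60 = $2456.40.

$2456.40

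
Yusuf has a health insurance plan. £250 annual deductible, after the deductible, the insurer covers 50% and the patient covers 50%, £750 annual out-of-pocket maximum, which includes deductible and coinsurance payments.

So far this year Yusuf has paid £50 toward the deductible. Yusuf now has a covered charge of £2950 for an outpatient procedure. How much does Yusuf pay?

Remaining deductible: £250 − £50 = £200.
After the £200 deductible portion, £2950 − £200 = £2750 is subject to coinsurance.
Coinsurance: £2750 × 50% = £1375.
Patient responsibility before any cap: £200 + £1375 = £1575.
Adding £1575 to the £50 already spent would give £1625, which exceeds the £750 cap; the patient pays just £750 − £50 = £700.

£700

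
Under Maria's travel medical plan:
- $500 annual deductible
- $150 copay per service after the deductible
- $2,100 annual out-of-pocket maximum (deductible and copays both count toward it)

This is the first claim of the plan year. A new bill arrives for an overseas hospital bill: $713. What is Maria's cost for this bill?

Nothing has been paid toward the $500 deductible, so the first $500 of this charge is applied there.
That leaves $713 − $500 = $213 for the copay.
Copay on this service: $150.
That puts the traveler's cost at $500 + $150 = $650 before any cap.
Year-to-date out-of-pocket becomes $0 + $650 = $650, still under the $2,100 maximum, so no cap applies.

$650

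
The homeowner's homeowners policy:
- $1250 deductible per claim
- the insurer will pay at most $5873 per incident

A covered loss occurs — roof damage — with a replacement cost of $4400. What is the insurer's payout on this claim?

$3150

After the deductible, $4400 − $1250 = $3150 remains.
That's under the $5873 cap, so the insurer reimburses the full $3150.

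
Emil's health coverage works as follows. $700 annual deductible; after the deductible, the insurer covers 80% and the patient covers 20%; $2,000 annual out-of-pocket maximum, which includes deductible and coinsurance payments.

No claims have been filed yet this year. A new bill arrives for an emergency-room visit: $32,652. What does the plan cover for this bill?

$30,652

Deductible not yet touched, so the first $700 of the bill goes to the deductible.
After the $700 deductible portion, $32,652 − $700 = $31,952 is subject to coinsurance.
Patient's 20% share of $31,952 is $6,390.40.
Patient responsibility before any cap: $700 + $6,390.40 = $7,090.40.
Adding $7,090.40 to the $0 already spent would give $7,090.40, which exceeds the $2,000 cap; the patient pays just $2,000 − $0 = $2,000.
The insurer covers the remainder: $32,652 − $2,000 = $30,652.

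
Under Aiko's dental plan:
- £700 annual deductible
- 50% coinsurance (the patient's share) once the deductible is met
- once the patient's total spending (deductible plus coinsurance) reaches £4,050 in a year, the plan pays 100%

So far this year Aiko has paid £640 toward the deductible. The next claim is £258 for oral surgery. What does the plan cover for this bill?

£99

£640 of the £700 deductible is already met, leaving £60.
That leaves £258 − £60 = £198 for coinsurance.
50% of £198 = £99 falls to the patient.
Patient responsibility before any cap: £60 + £99 = £159.
Total out-of-pocket so far would be £640 + £159 = £799, below the £4,050 cap — no reduction.
The insurer covers the remainder: £258 − £159 = £99.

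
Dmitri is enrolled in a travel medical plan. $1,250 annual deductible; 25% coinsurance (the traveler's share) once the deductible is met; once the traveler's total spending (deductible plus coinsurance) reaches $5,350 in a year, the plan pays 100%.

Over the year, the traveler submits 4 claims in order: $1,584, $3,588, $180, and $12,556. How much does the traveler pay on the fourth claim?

$3,074.50

Claim 1 ($1,584): $1,250 finishes the deductible; $334 goes to coinsurance; 25% of $334 = $83.50. Cost to traveler: $1,333.50. OOP to date $1,333.50.
Claim 2 ($3,588): 25% coinsurance on $3,588 = $897. Traveler pays $897; OOP now $2,230.50.
Claim 3 ($180): 25% coinsurance on $180 = $45. Traveler pays $45; OOP now $2,275.50.
Claim 4 ($12,556): 25% coinsurance on $12,556 = $3,139. OOP would hit $5,414.50 > $5,350, so the cap limits the traveler to $5,350 − $2,275.50 = $3,074.50.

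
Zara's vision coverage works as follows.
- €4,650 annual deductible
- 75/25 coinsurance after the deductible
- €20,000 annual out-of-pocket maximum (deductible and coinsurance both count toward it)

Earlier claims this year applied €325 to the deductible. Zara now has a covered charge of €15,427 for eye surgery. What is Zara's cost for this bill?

€7,100.50

€325 of the €4,650 deductible is already met, leaving €4,325.
The remaining €11,102 (= €15,427 − €4,325) moves to coinsurance.
Coinsurance: €11,102 × 25% = €2,775.50.
Member responsibility before any cap: €4,325 + €2,775.50 = €7,100.50.
Cumulative spending €325 + €7,100.50 = €7,425.50 stays under the €20,000 maximum.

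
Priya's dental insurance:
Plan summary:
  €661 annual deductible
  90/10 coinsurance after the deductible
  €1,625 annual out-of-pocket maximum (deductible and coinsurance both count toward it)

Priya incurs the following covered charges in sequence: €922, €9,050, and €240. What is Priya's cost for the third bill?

Claim 1 — €922: €661 to deductible, leaving €261; patient's 10% is €26.10. Patient owes €687.10 (running OOP €687.10).
Claim 2 — €9,050: deductible met; 10% of €9,050 = €905. Patient owes €905 (running OOP €1,592.10).
Claim 3 — €240: deductible already satisfied, so patient's share is 10% × €240 = €24. Patient owes €24 (running OOP €1,616.10).

€24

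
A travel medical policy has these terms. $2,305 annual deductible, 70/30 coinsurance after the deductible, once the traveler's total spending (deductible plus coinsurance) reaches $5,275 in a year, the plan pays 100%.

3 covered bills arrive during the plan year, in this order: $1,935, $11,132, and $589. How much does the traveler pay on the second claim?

$3,340

#1 ($1,935): fully absorbed by the deductible. Cost to traveler: $1,935. OOP to date $1,935.
#2 ($11,132): $370 finishes the deductible; $10,762 goes to coinsurance; traveler's 30% is $3,228.60. Deductible plus coinsurance: $370 + $3,228.60 = $3,598.60. That would push OOP to $5,533.60, over the $5,275 cap, so traveler pays $5,275 − $1,935 = $3,340.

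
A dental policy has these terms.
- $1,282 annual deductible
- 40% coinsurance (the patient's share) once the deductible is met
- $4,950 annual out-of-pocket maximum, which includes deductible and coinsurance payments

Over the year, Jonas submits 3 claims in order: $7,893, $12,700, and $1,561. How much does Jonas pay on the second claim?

Bill 1, $7,893: $1,282 to deductible, leaving $6,611; patient's 40% is $2,644.40. Patient pays $3,926.40; OOP now $3,926.40.
Bill 2, $12,700: deductible already satisfied, so patient's share is 40% × $12,700 = $5,080. Adding that to $3,926.40 gives $9,006.40, past the $4,950 cap; patient pays only $4,950 − $3,926.40 = $1,023.60.

$1,023.60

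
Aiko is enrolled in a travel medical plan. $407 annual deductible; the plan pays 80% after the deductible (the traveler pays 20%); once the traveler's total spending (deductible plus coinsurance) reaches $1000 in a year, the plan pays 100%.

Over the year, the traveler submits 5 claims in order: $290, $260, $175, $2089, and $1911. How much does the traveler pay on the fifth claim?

$111.60

Bill 1, $290: all of it applies to the deductible. Traveler owes $290 (running OOP $290).
Bill 2, $260: deductible takes $117, $143 remains; coinsurance $143 × 20% = $28.60. Cost to traveler: $145.60. OOP to date $435.60.
Bill 3, $175: deductible already satisfied, so traveler's share is 20% × $175 = $35. Cost to traveler: $35. OOP to date $470.60.
Bill 4, $2089: 20% coinsurance on $2089 = $417.80. Cost to traveler: $417.80. OOP to date $888.40.
Bill 5, $1911: deductible met; 20% of $1911 = $382.20. OOP would hit $1270.60 > $1000, so the cap limits the traveler to $1000 − $888.40 = $111.60.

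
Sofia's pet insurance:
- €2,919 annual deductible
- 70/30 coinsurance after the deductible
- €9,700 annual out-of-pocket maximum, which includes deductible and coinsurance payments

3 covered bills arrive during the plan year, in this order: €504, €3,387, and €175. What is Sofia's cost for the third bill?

€52.50

Bill 1, €504: all of it applies to the deductible. Owner owes €504 (running OOP €504).
Bill 2, €3,387: €2,415 to deductible, leaving €972; coinsurance €972 × 30% = €291.60. Owner pays €2,706.60; OOP now €3,210.60.
Bill 3, €175: 30% coinsurance on €175 = €52.50. Owner owes €52.50 (running OOP €3,263.10).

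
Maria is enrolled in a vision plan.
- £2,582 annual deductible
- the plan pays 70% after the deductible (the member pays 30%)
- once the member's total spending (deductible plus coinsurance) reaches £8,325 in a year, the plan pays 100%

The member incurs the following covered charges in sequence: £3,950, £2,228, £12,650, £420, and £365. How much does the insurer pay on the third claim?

Claim 1 (£3,950): £2,582 to deductible, leaving £1,368; 30% of £1,368 = £410.40. Member owes £2,992.40 (running OOP £2,992.40). Plan pays £3,950 − £2,992.40 = £957.60.
Claim 2 (£2,228): 30% coinsurance on £2,228 = £668.40. Member owes £668.40 (running OOP £3,660.80). Insurer: £2,228 − £668.40 = £1,559.60.
Claim 3 (£12,650): 30% coinsurance on £12,650 = £3,795. Member owes £3,795 (running OOP £7,455.80). Insurer: £12,650 − £3,795 = £8,855.

£8,855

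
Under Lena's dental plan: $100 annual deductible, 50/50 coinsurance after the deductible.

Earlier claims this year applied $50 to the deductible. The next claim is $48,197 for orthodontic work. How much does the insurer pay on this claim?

Remaining deductible: $100 − $50 = $50.
That leaves $48,197 − $50 = $48,147 for coinsurance.
Coinsurance: $48,147 × 50% = $24,073.50.
That puts the patient's cost at $50 + $24,073.50 = $24,123.50.
The plan picks up $48,197 − $24,123.50 = $24,073.50.

$24,073.50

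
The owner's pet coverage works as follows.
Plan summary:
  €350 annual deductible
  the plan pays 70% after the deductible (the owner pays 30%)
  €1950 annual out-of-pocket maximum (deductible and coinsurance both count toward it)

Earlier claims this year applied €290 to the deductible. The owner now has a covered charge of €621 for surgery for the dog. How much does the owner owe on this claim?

Deductible still to meet: €350 − €290 = €60.
After the €60 deductible portion, €621 − €60 = €561 is subject to coinsurance.
Coinsurance: €561 × 30% = €168.30.
That puts the owner's cost at €60 + €168.30 = €228.30 before any cap.
Year-to-date out-of-pocket becomes €290 + €228.30 = €518.30, still under the €1950 maximum, so no cap applies.

€228.30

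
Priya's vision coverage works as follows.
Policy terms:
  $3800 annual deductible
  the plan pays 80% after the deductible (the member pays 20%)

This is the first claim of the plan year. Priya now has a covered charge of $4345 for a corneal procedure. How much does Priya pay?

The full $3800 deductible is still open; $3800 of this bill applies to it.
After the $3800 deductible portion, $4345 − $3800 = $545 is subject to coinsurance.
20% of $545 = $109 falls to the member.
So the member owes $3800 + $109 = $3909.

$3909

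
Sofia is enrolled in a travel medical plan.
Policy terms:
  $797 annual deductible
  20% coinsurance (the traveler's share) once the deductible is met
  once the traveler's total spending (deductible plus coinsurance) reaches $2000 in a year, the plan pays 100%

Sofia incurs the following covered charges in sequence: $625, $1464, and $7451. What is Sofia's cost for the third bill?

Bill 1, $625: fully absorbed by the deductible. Cost to traveler: $625. OOP to date $625.
Bill 2, $1464: $172 to deductible, leaving $1292; traveler's 20% is $258.40. Cost to traveler: $430.40. OOP to date $1055.40.
Bill 3, $7451: deductible already satisfied, so traveler's share is 20% × $7451 = $1490.20. OOP would hit $2545.60 > $2000, so the cap limits the traveler to $2000 − $1055.40 = $944.60.

$944.60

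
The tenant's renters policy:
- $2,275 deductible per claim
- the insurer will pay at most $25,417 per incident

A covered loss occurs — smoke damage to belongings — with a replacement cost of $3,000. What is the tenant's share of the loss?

Subtract the deductible: $3,000 − $2,275 = $725.
$725 is within the $25,417 limit, so the insurer pays $725.
Out of pocket: $3,000 − $725 = $2,275.

$2,275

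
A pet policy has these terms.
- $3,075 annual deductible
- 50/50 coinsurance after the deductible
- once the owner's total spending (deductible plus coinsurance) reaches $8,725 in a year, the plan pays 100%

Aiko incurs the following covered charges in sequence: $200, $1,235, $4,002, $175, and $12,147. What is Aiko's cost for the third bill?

#1 ($200): all of it applies to the deductible. Owner pays $200; OOP now $200.
#2 ($1,235): entire amount goes to the deductible. Owner owes $1,235 (running OOP $1,435).
#3 ($4,002): $1,640 finishes the deductible; $2,362 goes to coinsurance; coinsurance $2,362 × 50% = $1,181. Cost to owner: $2,821. OOP to date $4,256.

$2,821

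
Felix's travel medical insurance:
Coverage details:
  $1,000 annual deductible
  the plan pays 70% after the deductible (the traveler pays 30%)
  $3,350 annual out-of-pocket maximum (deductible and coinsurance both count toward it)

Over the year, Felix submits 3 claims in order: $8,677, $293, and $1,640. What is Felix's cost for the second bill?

#1 ($8,677): $1,000 finishes the deductible; $7,677 goes to coinsurance; coinsurance $7,677 × 30% = $2,303.10. Cost to traveler: $3,303.10. OOP to date $3,303.10.
#2 ($293): deductible met; 30% of $293 = $87.90. Adding that to $3,303.10 gives $3,391, past the $3,350 cap; traveler pays only $3,350 − $3,303.10 = $46.90.

$46.90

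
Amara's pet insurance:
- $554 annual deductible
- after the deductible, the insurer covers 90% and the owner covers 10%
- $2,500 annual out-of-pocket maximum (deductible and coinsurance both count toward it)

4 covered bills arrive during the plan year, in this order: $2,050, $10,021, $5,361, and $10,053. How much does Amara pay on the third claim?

$536.10

Claim 1 ($2,050): $554 finishes the deductible; $1,496 goes to coinsurance; coinsurance $1,496 × 10% = $149.60. Cost to owner: $703.60. OOP to date $703.60.
Claim 2 ($10,021): deductible met; 10% of $10,021 = $1,002.10. Owner owes $1,002.10 (running OOP $1,705.70).
Claim 3 ($5,361): 10% coinsurance on $5,361 = $536.10. Cost to owner: $536.10. OOP to date $2,241.80.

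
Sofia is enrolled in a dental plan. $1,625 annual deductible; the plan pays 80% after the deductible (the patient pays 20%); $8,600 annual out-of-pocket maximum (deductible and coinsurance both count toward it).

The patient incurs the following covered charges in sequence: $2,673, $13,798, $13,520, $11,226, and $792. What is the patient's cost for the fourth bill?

#1 ($2,673): $1,625 to deductible, leaving $1,048; 20% of $1,048 = $209.60. Patient pays $1,834.60; OOP now $1,834.60.
#2 ($13,798): deductible already satisfied, so patient's share is 20% × $13,798 = $2,759.60. Patient pays $2,759.60; OOP now $4,594.20.
#3 ($13,520): 20% coinsurance on $13,520 = $2,704. Patient pays $2,704; OOP now $7,298.20.
#4 ($11,226): 20% coinsurance on $11,226 = $2,245.20. Adding that to $7,298.20 gives $9,543.40, past the $8,600 cap; patient pays only $8,600 − $7,298.20 = $1,301.80.

$1,301.80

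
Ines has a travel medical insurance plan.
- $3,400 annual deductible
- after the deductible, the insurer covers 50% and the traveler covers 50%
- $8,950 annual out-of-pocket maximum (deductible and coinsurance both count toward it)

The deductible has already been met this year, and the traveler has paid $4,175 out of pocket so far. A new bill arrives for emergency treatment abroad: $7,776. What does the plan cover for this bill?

The deductible is already satisfied, so the full bill goes to coinsurance.
50% of $7,776 = $3,888 falls to the traveler.
Year-to-date out-of-pocket becomes $4,175 + $3,888 = $8,063, still under the $8,950 maximum, so no cap applies.
Insurer pays the balance: $7,776 − $3,888 = $3,888.

$3,888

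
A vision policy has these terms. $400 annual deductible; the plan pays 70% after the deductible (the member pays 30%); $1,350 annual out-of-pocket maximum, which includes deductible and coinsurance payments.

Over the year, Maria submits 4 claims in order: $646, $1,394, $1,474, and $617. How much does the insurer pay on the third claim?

Claim 1 — $646: $400 finishes the deductible; $246 goes to coinsurance; 30% of $246 = $73.80. Cost to member: $473.80. OOP to date $473.80. Insurer: $646 − $473.80 = $172.20.
Claim 2 — $1,394: deductible already satisfied, so member's share is 30% × $1,394 = $418.20. Member pays $418.20; OOP now $892. Plan pays $1,394 − $418.20 = $975.80.
Claim 3 — $1,474: deductible already satisfied, so member's share is 30% × $1,474 = $442.20. Member owes $442.20 (running OOP $1,334.20). Plan pays $1,474 − $442.20 = $1,031.80.

$1,031.80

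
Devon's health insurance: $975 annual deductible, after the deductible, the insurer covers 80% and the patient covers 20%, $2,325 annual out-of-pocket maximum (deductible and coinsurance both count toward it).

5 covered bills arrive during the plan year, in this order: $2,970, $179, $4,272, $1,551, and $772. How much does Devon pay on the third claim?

Claim 1 — $2,970: deductible takes $975, $1,995 remains; 20% of $1,995 = $399. Patient pays $1,374; OOP now $1,374.
Claim 2 — $179: 20% coinsurance on $179 = $35.80. Patient pays $35.80; OOP now $1,409.80.
Claim 3 — $4,272: deductible met; 20% of $4,272 = $854.40. Cost to patient: $854.40. OOP to date $2,264.20.

$854.40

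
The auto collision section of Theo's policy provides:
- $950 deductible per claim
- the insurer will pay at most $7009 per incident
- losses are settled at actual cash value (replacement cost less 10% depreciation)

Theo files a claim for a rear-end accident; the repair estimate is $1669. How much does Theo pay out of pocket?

$1116.90

Depreciate 10%: the covered value is $1669 × 0.9 = $1502.10.
After the deductible, $1502.10 − $950 = $552.10 remains.
$552.10 ≤ $7009, so the limit doesn't bind; insurer pays $552.10.
The driver bears the rest of the original loss: $1669 − $552.10 = $1116.90.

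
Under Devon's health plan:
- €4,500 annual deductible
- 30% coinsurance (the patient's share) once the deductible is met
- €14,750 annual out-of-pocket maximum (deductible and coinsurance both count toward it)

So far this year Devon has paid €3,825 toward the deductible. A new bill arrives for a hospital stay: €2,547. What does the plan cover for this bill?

€1,310.40

Remaining deductible: €4,500 − €3,825 = €675.
The remaining €1,872 (= €2,547 − €675) moves to coinsurance.
Patient's 30% share of €1,872 is €561.60.
Patient responsibility before any cap: €675 + €561.60 = €1,236.60.
Total out-of-pocket so far would be €3,825 + €1,236.60 = €5,061.60, below the €14,750 cap — no reduction.
Insurer pays the balance: €2,547 − €1,236.60 = €1,310.40.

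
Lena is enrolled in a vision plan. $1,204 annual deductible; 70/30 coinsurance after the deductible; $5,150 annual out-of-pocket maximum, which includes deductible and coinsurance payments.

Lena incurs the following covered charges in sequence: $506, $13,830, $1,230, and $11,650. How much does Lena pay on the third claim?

Bill 1, $506: entire amount goes to the deductible. Cost to member: $506. OOP to date $506.
Bill 2, $13,830: $698 to deductible, leaving $13,132; coinsurance $13,132 × 30% = $3,939.60. Cost to member: $4,637.60. OOP to date $5,143.60.
Bill 3, $1,230: deductible already satisfied, so member's share is 30% × $1,230 = $369. OOP would hit $5,512.60 > $5,150, so the cap limits the member to $5,150 − $5,143.60 = $6.40.

$6.40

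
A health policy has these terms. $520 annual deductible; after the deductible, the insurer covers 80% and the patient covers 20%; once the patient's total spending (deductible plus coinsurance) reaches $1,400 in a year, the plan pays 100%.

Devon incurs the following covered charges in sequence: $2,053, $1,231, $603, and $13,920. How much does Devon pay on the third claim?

$120.60

Bill 1, $2,053: deductible takes $520, $1,533 remains; patient's 20% is $306.60. Cost to patient: $826.60. OOP to date $826.60.
Bill 2, $1,231: deductible already satisfied, so patient's share is 20% × $1,231 = $246.20. Patient owes $246.20 (running OOP $1,072.80).
Bill 3, $603: deductible met; 20% of $603 = $120.60. Patient pays $120.60; OOP now $1,193.40.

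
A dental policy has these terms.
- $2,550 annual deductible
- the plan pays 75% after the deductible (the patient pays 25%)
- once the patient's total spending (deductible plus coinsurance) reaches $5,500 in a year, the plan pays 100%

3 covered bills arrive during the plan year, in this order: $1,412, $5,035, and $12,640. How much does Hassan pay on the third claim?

$1,975.75

Claim 1 ($1,412): all of it applies to the deductible. Patient pays $1,412; OOP now $1,412.
Claim 2 ($5,035): deductible takes $1,138, $3,897 remains; coinsurance $3,897 × 25% = $974.25. Patient pays $2,112.25; OOP now $3,524.25.
Claim 3 ($12,640): deductible met; 25% of $12,640 = $3,160. Adding that to $3,524.25 gives $6,684.25, past the $5,500 cap; patient pays only $5,500 − $3,524.25 = $1,975.75.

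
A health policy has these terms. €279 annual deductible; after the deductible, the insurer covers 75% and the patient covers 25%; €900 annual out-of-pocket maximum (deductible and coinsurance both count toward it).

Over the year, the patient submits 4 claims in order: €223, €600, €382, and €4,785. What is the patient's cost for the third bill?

€95.50

Claim 1 (€223): entire amount goes to the deductible. Patient pays €223; OOP now €223.
Claim 2 (€600): deductible takes €56, €544 remains; coinsurance €544 × 25% = €136. Patient owes €192 (running OOP €415).
Claim 3 (€382): 25% coinsurance on €382 = €95.50. Patient owes €95.50 (running OOP €510.50).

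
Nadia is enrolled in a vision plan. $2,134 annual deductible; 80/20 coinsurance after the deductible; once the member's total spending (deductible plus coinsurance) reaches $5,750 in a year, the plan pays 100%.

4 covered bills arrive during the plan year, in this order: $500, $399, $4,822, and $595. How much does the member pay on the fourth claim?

#1 ($500): all of it applies to the deductible. Member owes $500 (running OOP $500).
#2 ($399): all of it applies to the deductible. Member owes $399 (running OOP $899).
#3 ($4,822): $1,235 to deductible, leaving $3,587; coinsurance $3,587 × 20% = $717.40. Member owes $1,952.40 (running OOP $2,851.40).
#4 ($595): 20% coinsurance on $595 = $119. Member owes $119 (running OOP $2,970.40).

$119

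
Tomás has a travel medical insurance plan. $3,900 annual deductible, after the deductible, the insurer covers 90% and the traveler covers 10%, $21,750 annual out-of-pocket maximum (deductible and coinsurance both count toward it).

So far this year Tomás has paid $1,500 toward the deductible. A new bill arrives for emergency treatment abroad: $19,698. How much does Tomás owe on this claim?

Deductible still to meet: $3,900 − $1,500 = $2,400.
After the $2,400 deductible portion, $19,698 − $2,400 = $17,298 is subject to coinsurance.
10% of $17,298 = $1,729.80 falls to the traveler.
That puts the traveler's cost at $2,400 + $1,729.80 = $4,129.80 before any cap.
Total out-of-pocket so far would be $1,500 + $4,129.80 = $5,629.80, below the $21,750 cap — no reduction.

$4,129.80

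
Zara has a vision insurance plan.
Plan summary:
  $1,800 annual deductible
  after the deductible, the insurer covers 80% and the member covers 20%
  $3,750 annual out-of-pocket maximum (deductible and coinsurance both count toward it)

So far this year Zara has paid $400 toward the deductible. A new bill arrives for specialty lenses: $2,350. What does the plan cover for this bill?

$760

$400 of the $1,800 deductible is already met, leaving $1,400.
After the $1,400 deductible portion, $2,350 − $1,400 = $950 is subject to coinsurance.
20% of $950 = $190 falls to the member.
Member responsibility before any cap: $1,400 + $190 = $1,590.
Total out-of-pocket so far would be $400 + $1,590 = $1,990, below the $3,750 cap — no reduction.
The insurer covers the remainder: $2,350 − $1,590 = $760.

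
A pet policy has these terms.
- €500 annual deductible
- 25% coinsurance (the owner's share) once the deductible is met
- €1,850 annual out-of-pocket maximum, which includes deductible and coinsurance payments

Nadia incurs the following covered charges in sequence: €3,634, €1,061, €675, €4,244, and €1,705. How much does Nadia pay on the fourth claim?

€132.50

Claim 1 (€3,634): deductible takes €500, €3,134 remains; owner's 25% is €783.50. Owner pays €1,283.50; OOP now €1,283.50.
Claim 2 (€1,061): deductible met; 25% of €1,061 = €265.25. Owner owes €265.25 (running OOP €1,548.75).
Claim 3 (€675): deductible already satisfied, so owner's share is 25% × €675 = €168.75. Cost to owner: €168.75. OOP to date €1,717.50.
Claim 4 (€4,244): 25% coinsurance on €4,244 = €1,061. That would push OOP to €2,778.50, over the €1,850 cap, so owner pays €1,850 − €1,717.50 = €132.50.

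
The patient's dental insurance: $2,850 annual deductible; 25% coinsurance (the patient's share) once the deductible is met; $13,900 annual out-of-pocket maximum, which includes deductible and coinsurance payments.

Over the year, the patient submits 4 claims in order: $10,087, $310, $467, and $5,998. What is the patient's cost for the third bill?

$116.75

#1 ($10,087): deductible takes $2,850, $7,237 remains; patient's 25% is $1,809.25. Patient pays $4,659.25; OOP now $4,659.25.
#2 ($310): deductible met; 25% of $310 = $77.50. Cost to patient: $77.50. OOP to date $4,736.75.
#3 ($467): 25% coinsurance on $467 = $116.75. Patient owes $116.75 (running OOP $4,853.50).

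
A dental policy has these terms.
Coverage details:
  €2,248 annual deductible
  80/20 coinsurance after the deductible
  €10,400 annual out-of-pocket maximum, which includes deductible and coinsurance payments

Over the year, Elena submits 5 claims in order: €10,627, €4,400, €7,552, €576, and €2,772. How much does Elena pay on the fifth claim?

€554.40

Claim 1 — €10,627: €2,248 to deductible, leaving €8,379; coinsurance €8,379 × 20% = €1,675.80. Patient pays €3,923.80; OOP now €3,923.80.
Claim 2 — €4,400: deductible met; 20% of €4,400 = €880. Cost to patient: €880. OOP to date €4,803.80.
Claim 3 — €7,552: deductible already satisfied, so patient's share is 20% × €7,552 = €1,510.40. Cost to patient: €1,510.40. OOP to date €6,314.20.
Claim 4 — €576: deductible already satisfied, so patient's share is 20% × €576 = €115.20. Patient pays €115.20; OOP now €6,429.40.
Claim 5 — €2,772: deductible met; 20% of €2,772 = €554.40. Patient owes €554.40 (running OOP €6,983.80).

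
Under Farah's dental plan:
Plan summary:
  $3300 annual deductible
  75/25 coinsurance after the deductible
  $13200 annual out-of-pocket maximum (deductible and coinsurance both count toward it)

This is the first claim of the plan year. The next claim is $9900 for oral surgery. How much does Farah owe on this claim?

$4950

Deductible not yet touched, so the first $3300 of the bill goes to the deductible.
The remaining $6600 (= $9900 − $3300) moves to coinsurance.
Coinsurance: $6600 × 25% = $1650.
That puts the patient's cost at $3300 + $1650 = $4950 before any cap.
Total out-of-pocket so far would be $0 + $4950 = $4950, below the $13200 cap — no reduction.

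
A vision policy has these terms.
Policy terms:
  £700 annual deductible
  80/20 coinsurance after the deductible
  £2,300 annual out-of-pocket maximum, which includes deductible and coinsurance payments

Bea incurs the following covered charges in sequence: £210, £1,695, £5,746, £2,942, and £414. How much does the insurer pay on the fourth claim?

£2,732.20

Claim 1 — £210: all of it applies to the deductible. Member owes £210 (running OOP £210). Insurer: £210 − £210 = £0.
Claim 2 — £1,695: deductible takes £490, £1,205 remains; 20% of £1,205 = £241. Member pays £731; OOP now £941. Plan pays £1,695 − £731 = £964.
Claim 3 — £5,746: deductible already satisfied, so member's share is 20% × £5,746 = £1,149.20. Cost to member: £1,149.20. OOP to date £2,090.20. Insurer: £5,746 − £1,149.20 = £4,596.80.
Claim 4 — £2,942: deductible already satisfied, so member's share is 20% × £2,942 = £588.40. OOP would hit £2,678.60 > £2,300, so the cap limits the member to £2,300 − £2,090.20 = £209.80. Insurer: £2,942 − £209.80 = £2,732.20.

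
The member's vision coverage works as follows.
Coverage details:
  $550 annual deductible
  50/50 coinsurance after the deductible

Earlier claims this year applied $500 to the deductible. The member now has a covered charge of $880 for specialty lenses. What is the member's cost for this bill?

$465

$500 of the $550 deductible is already met, leaving $50.
That leaves $880 − $50 = $830 for coinsurance.
50% of $830 = $415 falls to the member.
That puts the member's cost at $50 + $415 = $465.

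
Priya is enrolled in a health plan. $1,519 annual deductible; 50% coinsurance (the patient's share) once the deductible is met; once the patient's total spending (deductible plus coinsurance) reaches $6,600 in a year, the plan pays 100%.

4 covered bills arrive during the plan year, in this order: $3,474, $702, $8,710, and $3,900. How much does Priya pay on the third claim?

Claim 1 — $3,474: deductible takes $1,519, $1,955 remains; coinsurance $1,955 × 50% = $977.50. Patient pays $2,496.50; OOP now $2,496.50.
Claim 2 — $702: 50% coinsurance on $702 = $351. Patient pays $351; OOP now $2,847.50.
Claim 3 — $8,710: deductible met; 50% of $8,710 = $4,355. OOP would hit $7,202.50 > $6,600, so the cap limits the patient to $6,600 − $2,847.50 = $3,752.50.

$3,752.50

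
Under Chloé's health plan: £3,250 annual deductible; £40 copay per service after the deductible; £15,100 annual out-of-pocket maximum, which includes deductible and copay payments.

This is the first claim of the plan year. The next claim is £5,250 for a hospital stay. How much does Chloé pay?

Deductible not yet touched, so the first £3,250 of the bill goes to the deductible.
The remaining £2,000 (= £5,250 − £3,250) moves to the copay.
Copay on this service: £40.
Patient responsibility before any cap: £3,250 + £40 = £3,290.
Year-to-date out-of-pocket becomes £0 + £3,290 = £3,290, still under the £15,100 maximum, so no cap applies.

£3,290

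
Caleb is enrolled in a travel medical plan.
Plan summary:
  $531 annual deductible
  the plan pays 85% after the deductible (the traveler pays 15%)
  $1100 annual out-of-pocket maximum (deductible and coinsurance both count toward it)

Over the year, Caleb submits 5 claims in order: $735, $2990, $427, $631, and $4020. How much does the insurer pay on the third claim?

$362.95

Claim 1 — $735: $531 finishes the deductible; $204 goes to coinsurance; coinsurance $204 × 15% = $30.60. Cost to traveler: $561.60. OOP to date $561.60. Plan pays $735 − $561.60 = $173.40.
Claim 2 — $2990: 15% coinsurance on $2990 = $448.50. Traveler pays $448.50; OOP now $1010.10. Insurer: $2990 − $448.50 = $2541.50.
Claim 3 — $427: deductible met; 15% of $427 = $64.05. Traveler owes $64.05 (running OOP $1074.15). Insurer: $427 − $64.05 = $362.95.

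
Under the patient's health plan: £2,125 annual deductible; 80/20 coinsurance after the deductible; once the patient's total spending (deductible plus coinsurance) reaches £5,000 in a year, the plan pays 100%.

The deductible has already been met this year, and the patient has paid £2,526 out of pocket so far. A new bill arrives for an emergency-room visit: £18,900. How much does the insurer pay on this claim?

With the deductible met, the entire £18,900 is subject to coinsurance.
Patient's 20% share of £18,900 is £3,780.
Year-to-date out-of-pocket would reach £2,526 + £3,780 = £6,306, above the £5,000 maximum, so the patient pays only £5,000 − £2,526 = £2,474.
The plan picks up £18,900 − £2,474 = £16,426.

£16,426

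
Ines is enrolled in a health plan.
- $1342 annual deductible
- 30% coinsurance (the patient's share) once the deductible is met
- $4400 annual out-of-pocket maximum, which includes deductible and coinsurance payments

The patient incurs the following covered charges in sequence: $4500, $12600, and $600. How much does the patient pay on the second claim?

Claim 1 — $4500: $1342 finishes the deductible; $3158 goes to coinsurance; patient's 30% is $947.40. Patient pays $2289.40; OOP now $2289.40.
Claim 2 — $12600: deductible met; 30% of $12600 = $3780. That would push OOP to $6069.40, over the $4400 cap, so patient pays $4400 − $2289.40 = $2110.60.

$2110.60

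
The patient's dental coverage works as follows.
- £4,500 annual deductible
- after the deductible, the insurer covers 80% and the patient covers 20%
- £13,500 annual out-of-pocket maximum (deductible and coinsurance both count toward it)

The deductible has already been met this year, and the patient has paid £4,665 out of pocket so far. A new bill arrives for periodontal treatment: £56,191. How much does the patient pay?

The deductible is already satisfied, so the full bill goes to coinsurance.
Patient's 20% share of £56,191 is £11,238.20.
Adding £11,238.20 to the £4,665 already spent would give £15,903.20, which exceeds the £13,500 cap; the patient pays just £13,500 − £4,665 = £8,835.

£8,835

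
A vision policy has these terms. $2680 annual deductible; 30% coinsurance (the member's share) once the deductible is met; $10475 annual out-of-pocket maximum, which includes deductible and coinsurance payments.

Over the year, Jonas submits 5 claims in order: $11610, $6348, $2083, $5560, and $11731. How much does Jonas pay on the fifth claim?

#1 ($11610): deductible takes $2680, $8930 remains; 30% of $8930 = $2679. Cost to member: $5359. OOP to date $5359.
#2 ($6348): deductible already satisfied, so member's share is 30% × $6348 = $1904.40. Cost to member: $1904.40. OOP to date $7263.40.
#3 ($2083): 30% coinsurance on $2083 = $624.90. Member owes $624.90 (running OOP $7888.30).
#4 ($5560): deductible met; 30% of $5560 = $1668. Cost to member: $1668. OOP to date $9556.30.
#5 ($11731): 30% coinsurance on $11731 = $3519.30. That would push OOP to $13075.60, over the $10475 cap, so member pays $10475 − $9556.30 = $918.70.

$918.70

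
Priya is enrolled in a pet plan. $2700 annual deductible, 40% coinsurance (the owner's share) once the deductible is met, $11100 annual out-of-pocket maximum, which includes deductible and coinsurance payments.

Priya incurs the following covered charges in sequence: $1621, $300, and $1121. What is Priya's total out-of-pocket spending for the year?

Bill 1, $1621: entire amount goes to the deductible. Cost to owner: $1621. OOP to date $1621.
Bill 2, $300: all of it applies to the deductible. Owner pays $300; OOP now $1921.
Bill 3, $1121: $779 to deductible, leaving $342; coinsurance $342 × 40% = $136.80. Owner pays $915.80; OOP now $2836.80.
Total paid by the owner: $1621 + $300 + $915.80 = $2836.80.

$2836.80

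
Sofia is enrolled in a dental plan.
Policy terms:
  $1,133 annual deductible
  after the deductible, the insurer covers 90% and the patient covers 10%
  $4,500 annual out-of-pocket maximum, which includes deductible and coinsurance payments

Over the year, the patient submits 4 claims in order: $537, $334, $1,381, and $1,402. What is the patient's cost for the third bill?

$373.90

Claim 1 ($537): all of it applies to the deductible. Cost to patient: $537. OOP to date $537.
Claim 2 ($334): fully absorbed by the deductible. Patient owes $334 (running OOP $871).
Claim 3 ($1,381): $262 finishes the deductible; $1,119 goes to coinsurance; patient's 10% is $111.90. Cost to patient: $373.90. OOP to date $1,244.90.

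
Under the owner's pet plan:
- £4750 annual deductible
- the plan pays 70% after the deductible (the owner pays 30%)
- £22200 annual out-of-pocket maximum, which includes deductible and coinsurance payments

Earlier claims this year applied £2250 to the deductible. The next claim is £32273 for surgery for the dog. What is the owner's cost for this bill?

£2250 of the £4750 deductible is already met, leaving £2500.
After the £2500 deductible portion, £32273 − £2500 = £29773 is subject to coinsurance.
30% of £29773 = £8931.90 falls to the owner.
That puts the owner's cost at £2500 + £8931.90 = £11431.90 before any cap.
Year-to-date out-of-pocket becomes £2250 + £11431.90 = £13681.90, still under the £22200 maximum, so no cap applies.

£11431.90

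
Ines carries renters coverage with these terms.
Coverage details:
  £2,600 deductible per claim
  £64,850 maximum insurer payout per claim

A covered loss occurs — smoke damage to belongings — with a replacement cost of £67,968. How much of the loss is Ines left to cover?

£3,118

Subtract the deductible: £67,968 − £2,600 = £65,368.
Since £65,368 > £64,850, the payout is capped at £64,850.
Tenant's share is the uncovered remainder: £67,968 − £64,850 = £3,118.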